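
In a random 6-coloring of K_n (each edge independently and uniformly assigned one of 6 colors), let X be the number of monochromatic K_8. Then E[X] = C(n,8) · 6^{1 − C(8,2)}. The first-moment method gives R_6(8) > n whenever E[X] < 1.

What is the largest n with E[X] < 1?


We need C(n, 8) · 6^{1 − 28} < 1, i.e. C(n, 8) < 6^{28 − 1} = 1023490369077469249536.
Check values of n near the boundary:
  n = 1589: C(1589, 8) = 990389025825605844438; 990389025825605844438 < 1023490369077469249536? YES
  n = 1590: C(1590, 8) = 995397314198933813310; 995397314198933813310 < 1023490369077469249536? YES
  n = 1591: C(1591, 8) = 1000427749141189953870; 1000427749141189953870 < 1023490369077469249536? YES
  n = 1592: C(1592, 8) = 1005480414540892933435; 1005480414540892933435 < 1023490369077469249536? YES
  n = 1593: C(1593, 8) = 1010555394551193970323; 1010555394551193970323 < 1023490369077469249536? YES
  n = 1594: C(1594, 8) = 1015652773590544255167; 1015652773590544255167 < 1023490369077469249536? YES
  n = 1595: C(1595, 8) = 1020772636343363633895; 1020772636343363633895 < 1023490369077469249536? YES
  n = 1596: C(1596, 8) = 1025915067760710553965; 1025915067760710553965 < 1023490369077469249536? NO
  n = 1597: C(1597, 8) = 1031080153060953275445; 1031080153060953275445 < 1023490369077469249536? NO
The largest n with C(n, 8) < 1023490369077469249536 is n = 1595 (where E[X] = 113419181815929292655/113721152119718805504 ≈ 0.99734). Hence R_6(8) > 1595, i.e. R_6(8) ≥ 1596.

Largest n = 1595; hence R_6(8) > 1595.


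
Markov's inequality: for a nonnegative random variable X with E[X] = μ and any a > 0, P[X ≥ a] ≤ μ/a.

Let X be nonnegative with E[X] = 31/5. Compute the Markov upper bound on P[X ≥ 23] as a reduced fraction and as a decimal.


μ = E[X] = 31/5, a = 23.
Markov: P[X ≥ 23] ≤ μ/a = (31/5)/23 = 31/115.
Numerically: ≈ 0.26957.
(Since a = 23 > μ = 6.20000, the bound 31/115 is < 1 and informative.)

P[X ≥ 23] ≤ 31/115 ≈ 0.26957.


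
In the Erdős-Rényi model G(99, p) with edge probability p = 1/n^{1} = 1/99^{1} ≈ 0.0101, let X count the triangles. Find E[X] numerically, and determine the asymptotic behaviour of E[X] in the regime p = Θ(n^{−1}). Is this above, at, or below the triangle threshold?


Number of potential triangles: C(99, 3) = 156849.
Each occurs with probability p³ ≈ (0.0101)³ ≈ 1.030610e-06.
By linearity: E[X] = C(99, 3)·p³ ≈ 156849 · 1.030610e-06 ≈ 0.1617.
Here α = 1, so p = 1/n is exactly at the triangle threshold p ~ 1/n. Asymptotically E[X] → c³/6 = 1³/6 = 1/6 ≈ 0.1667, a bounded constant. In this regime the triangle count is asymptotically Poisson(c³/6).

E[X] ≈ 0.1617; in regime p = Θ(1/n^{1}) E[X] stays bounded (at the triangle threshold p ~ 1/n).


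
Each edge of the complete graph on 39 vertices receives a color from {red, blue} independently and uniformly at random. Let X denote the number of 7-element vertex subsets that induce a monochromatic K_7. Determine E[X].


Let X = Σ_S X_S over the C(39, 7) = 15380937 subsets S of size 7, where X_S = 1 if the K_7 on S is monochromatic.
For a fixed S, the K_7 on S has C(7, 2) = 21 edges. P[all 21 edges red] = (1/2)^21, and likewise for blue, so P[monochromatic] = 2·(1/2)^21 = 2^{1 − 21} = 1/1048576.
Summing: E[X] = C(39, 7) · 2^{1 − 21} = 15380937 · 1/1048576 = 15380937/1048576.
Numerically: E[X] ≈ 14.668.

E[X] = C(39,7)·2^(1−C(7,2)) = 15380937/1048576 ≈ 14.668.


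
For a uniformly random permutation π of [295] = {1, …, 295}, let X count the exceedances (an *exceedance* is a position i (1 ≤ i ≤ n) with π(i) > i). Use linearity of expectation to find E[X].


Write X = Σ_{i=1}^{295} X_i, where X_i = 1_{π(i) > i}.
For each fixed i, π(i) is uniform over {1, …, 295} (marginal of a uniform permutation), so P[π(i) > i] = (n − i)/n. Summing: Σ_{i=1}^{295} (n − i)/n = (0 + 1 + … + 294)/295 = 295(295 − 1)/(2·295) = (295 − 1)/2.
Hence E[X] = Σ_{i=1}^{295} (295 − i)/295 = 147 ≈ 147.000.

E[X] = 147 = 147.000.


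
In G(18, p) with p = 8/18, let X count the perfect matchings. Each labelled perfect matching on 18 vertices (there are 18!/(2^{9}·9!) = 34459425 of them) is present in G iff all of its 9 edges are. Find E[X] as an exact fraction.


K_18 has 18!/(2^{9}·9!) = 34459425 labelled perfect matchings.
For each such perfect matching H, let X_H = 1 if all 9 edges of H are present in G. Then P[X_H = 1] = p^{9} = (4/9)^{9} = 262144/387420489.
By linearity: E[X] = Σ_H E[X_H] = 34459425 · p^{9} = 34459425 · 262144/387420489 = 111522611200/4782969.
Numerically: E[X] ≈ 2.33e+04.

E[X] = 34459425 · (4/9)^{9} = 111522611200/4782969 ≈ 2.33e+04.


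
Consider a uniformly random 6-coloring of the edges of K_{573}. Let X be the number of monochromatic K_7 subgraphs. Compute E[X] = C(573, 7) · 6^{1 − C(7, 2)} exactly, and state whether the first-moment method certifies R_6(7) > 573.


E[X] = C(573, 7) · 6^{1 − 21} = 3878597732564412 · 6^{−20} = 3878597732564412/3656158440062976.
As a reduced fraction: E[X] = 11970980656063/11284439629824 ≈ 1.06084.
Is E[X] < 1? NO.
Since E[X] ≥ 1, the first-moment bound is inconclusive at n = 573; it does NOT by itself certify R_6(7) > 573.

E[X] = 11970980656063/11284439629824 ≈ 1.06084; E[X] ≥ 1; first-moment method inconclusive here.


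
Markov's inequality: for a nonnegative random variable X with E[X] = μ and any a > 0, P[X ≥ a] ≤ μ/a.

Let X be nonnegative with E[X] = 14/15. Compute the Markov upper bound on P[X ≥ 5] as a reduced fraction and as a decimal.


μ = E[X] = 14/15, a = 5.
Markov: P[X ≥ 5] ≤ μ/a = (14/15)/5 = 14/75.
Numerically: ≈ 0.187.
(Since a = 5 > μ = 0.933, the bound 14/75 is < 1 and informative.)

P[X ≥ 5] ≤ 14/75 ≈ 0.187.


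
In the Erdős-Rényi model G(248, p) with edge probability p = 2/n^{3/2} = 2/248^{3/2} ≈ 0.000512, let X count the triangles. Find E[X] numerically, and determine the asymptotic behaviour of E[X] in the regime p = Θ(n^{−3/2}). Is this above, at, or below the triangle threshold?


Number of potential triangles: C(248, 3) = 2511496.
Each occurs with probability p³ ≈ (0.000512)³ ≈ 1.34294e-10.
By linearity: E[X] = C(248, 3)·p³ ≈ 2511496 · 1.34294e-10 ≈ 0.000.
Since α = 3/2 > 1, p = c/n^{3/2} = o(1/n) is below the triangle threshold p ~ 1/n. Asymptotically E[X] ~ (c³/6)·n^{3(1−α)} = (2³/6)·n^{-1.5} → 0, so by Markov's inequality G has no triangles w.h.p.

E[X] ≈ 0.000; in regime p = Θ(1/n^{3/2}) E[X] tends to 0 (below the triangle threshold p ~ 1/n).


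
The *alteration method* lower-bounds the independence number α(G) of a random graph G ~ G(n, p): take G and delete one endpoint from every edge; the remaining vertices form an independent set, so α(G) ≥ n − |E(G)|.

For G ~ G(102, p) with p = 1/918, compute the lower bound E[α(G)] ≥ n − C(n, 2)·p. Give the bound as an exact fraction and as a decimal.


E[|E(G)|] = C(102, 2)·p = 5151 · (1/918) = 101/18.
E[α(G)] ≥ n − E[|E(G)|] = 102 − 101/18 = 1735/18.
Numerically: ≈ 96.388889.
(This is only a lower bound; the true E[α(G)] may be larger.)

E[α(G)] ≥ 1735/18 ≈ 96.388889.


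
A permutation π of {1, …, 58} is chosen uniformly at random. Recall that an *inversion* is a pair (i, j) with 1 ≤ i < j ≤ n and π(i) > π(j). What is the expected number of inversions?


Write X = Σ X_I over the C(58, 2) = 1653 pairs i < j, with X_I the indicator of one inversion.
There are 1653 indicators.
For each fixed pair i < j, the values π(i) and π(j) are two distinct elements of {1, …, 58} in uniformly random order; by symmetry P[π(i) > π(j)] = 1/2.
By linearity: E[X] = 1653 · (1/2) = C(58, 2) · (1/2) = 1653/2 = 1653/2 ≈ 826.500.

E[X] = 1653/2 = 826.500.


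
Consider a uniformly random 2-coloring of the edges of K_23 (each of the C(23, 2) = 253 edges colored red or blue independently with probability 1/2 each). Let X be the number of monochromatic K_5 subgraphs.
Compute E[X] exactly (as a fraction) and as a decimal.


Let X = Σ_S X_S over the C(23, 5) = 33649 subsets S of size 5, where X_S = 1 if the K_5 on S is monochromatic.
For a fixed S, the K_5 on S has C(5, 2) = 10 edges. P[all 10 edges red] = (1/2)^10, and likewise for blue, so P[monochromatic] = 2·(1/2)^10 = 2^{1 − 10} = 1/512.
By linearity of expectation: E[X] = C(23, 5) · 2^{1 − 10} = 33649 · 1/512 = 33649/512.
Numerically: E[X] ≈ 65.721.

E[X] = C(23,5)·2^(1−C(5,2)) = 33649/512 ≈ 65.721.


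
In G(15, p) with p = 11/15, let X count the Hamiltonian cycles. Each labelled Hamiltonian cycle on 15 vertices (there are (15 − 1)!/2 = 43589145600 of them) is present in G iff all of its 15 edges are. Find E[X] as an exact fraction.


K_15 has (15 − 1)!/2 = 43589145600 labelled Hamiltonian cycles.
For each such Hamiltonian cycle H, let X_H = 1 if all 15 edges of H are present in G. Then P[X_H = 1] = p^{15} = (11/15)^{15} = 4177248169415651/437893890380859375.
Summing the indicators: E[X] = Σ_H E[X_H] = 43589145600 · p^{15} = 43589145600 · 4177248169415651/437893890380859375 = 29972457393249757754368/72081298828125.
Numerically: E[X] ≈ 4.15815e+08.

E[X] = 43589145600 · (11/15)^{15} = 29972457393249757754368/72081298828125 ≈ 4.15815e+08.


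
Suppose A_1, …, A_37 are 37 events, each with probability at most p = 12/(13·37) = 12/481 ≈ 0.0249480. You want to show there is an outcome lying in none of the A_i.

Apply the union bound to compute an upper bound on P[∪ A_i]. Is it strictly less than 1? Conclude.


Union bound: P[∪_{i=1}^{37} A_i] ≤ Σ_i P[A_i] ≤ 37·p = 37·(12/481) = 12/13.
Numerically: 12/13 ≈ 0.9230769.
Is 12/13 < 1? YES.
Since P[∪ A_i] ≤ 12/13 < 1, the complement has P[∩ A_i^c] ≥ 1 − 12/13 = 1/13 > 0, so some outcome avoids every A_i.

37·p = 12/13 ≈ 0.9230769; existence CERTIFIED by the union bound.


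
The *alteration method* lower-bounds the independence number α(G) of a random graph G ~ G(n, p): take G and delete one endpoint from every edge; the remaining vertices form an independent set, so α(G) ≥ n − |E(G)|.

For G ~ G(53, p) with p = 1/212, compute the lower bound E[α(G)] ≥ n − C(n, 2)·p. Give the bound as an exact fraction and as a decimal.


E[|E(G)|] = C(53, 2)·p = 1378 · (1/212) = 13/2.
E[α(G)] ≥ n − E[|E(G)|] = 53 − 13/2 = 93/2.
Numerically: ≈ 46.500000.
(This is only a lower bound; the true E[α(G)] may be larger.)

E[α(G)] ≥ 93/2 ≈ 46.500000.


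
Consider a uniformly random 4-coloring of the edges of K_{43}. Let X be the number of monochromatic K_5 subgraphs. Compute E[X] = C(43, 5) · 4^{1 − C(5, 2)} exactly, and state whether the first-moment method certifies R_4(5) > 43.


E[X] = C(43, 5) · 4^{1 − 10} = 962598 · 4^{−9} = 962598/262144.
As a reduced fraction: E[X] = 481299/131072 ≈ 3.6720.
Is E[X] < 1? NO.
Since E[X] ≥ 1, the first-moment bound is inconclusive at n = 43; it does NOT by itself certify R_4(5) > 43.

E[X] = 481299/131072 ≈ 3.6720; E[X] ≥ 1; first-moment method inconclusive here.


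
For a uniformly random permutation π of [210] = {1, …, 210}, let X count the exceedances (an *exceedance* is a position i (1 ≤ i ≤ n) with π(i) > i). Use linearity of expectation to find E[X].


Write X = Σ_{i=1}^{210} X_i, where X_i = 1_{π(i) > i}.
For each fixed i, π(i) is uniform over {1, …, 210} (marginal of a uniform permutation), so P[π(i) > i] = (n − i)/n. Summing: Σ_{i=1}^{210} (n − i)/n = (0 + 1 + … + 209)/210 = 210(210 − 1)/(2·210) = (210 − 1)/2.
Hence E[X] = Σ_{i=1}^{210} (210 − i)/210 = 209/2 ≈ 104.50000.

E[X] = 209/2 = 104.50000.


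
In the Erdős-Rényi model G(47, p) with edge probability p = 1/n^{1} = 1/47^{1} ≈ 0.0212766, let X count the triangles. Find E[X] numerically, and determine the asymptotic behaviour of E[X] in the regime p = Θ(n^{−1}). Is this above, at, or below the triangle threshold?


Number of potential triangles: C(47, 3) = 16215.
Each occurs with probability p³ ≈ (0.0212766)³ ≈ 9.63177716e-06.
By linearity: E[X] = C(47, 3)·p³ ≈ 16215 · 9.63177716e-06 ≈ 0.156179.
Here α = 1, so p = 1/n is exactly at the triangle threshold p ~ 1/n. Asymptotically E[X] → c³/6 = 1³/6 = 1/6 ≈ 0.166667, a bounded constant. In this regime the triangle count is asymptotically Poisson(c³/6).

E[X] ≈ 0.156179; in regime p = Θ(1/n^{1}) E[X] stays bounded (at the triangle threshold p ~ 1/n).


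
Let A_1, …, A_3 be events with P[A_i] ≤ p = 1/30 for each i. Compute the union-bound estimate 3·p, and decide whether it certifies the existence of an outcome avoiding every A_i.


Union bound: P[∪_{i=1}^{3} A_i] ≤ Σ_i P[A_i] ≤ 3·p = 3·(1/30) = 1/10.
Numerically: 1/10 ≈ 0.1000000.
Is 1/10 < 1? YES.
Since P[∪ A_i] ≤ 1/10 < 1, the complement has P[∩ A_i^c] ≥ 1 − 1/10 = 9/10 > 0, so some outcome avoids every A_i.

3·p = 1/10 ≈ 0.1000000; existence CERTIFIED by the union bound.


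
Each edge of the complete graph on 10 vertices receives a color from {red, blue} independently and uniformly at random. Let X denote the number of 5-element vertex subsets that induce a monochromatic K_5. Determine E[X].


Let X = Σ_S X_S over the C(10, 5) = 252 subsets S of size 5, where X_S = 1 if the K_5 on S is monochromatic.
For a fixed S, the K_5 on S has C(5, 2) = 10 edges. P[all 10 edges red] = (1/2)^10, and likewise for blue, so P[monochromatic] = 2·(1/2)^10 = 2^{1 − 10} = 1/512.
Summing: E[X] = C(10, 5) · 2^{1 − 10} = 252 · 1/512 = 63/128.
Numerically: E[X] ≈ 0.49219.

E[X] = C(10,5)·2^(1−C(5,2)) = 63/128 ≈ 0.49219.


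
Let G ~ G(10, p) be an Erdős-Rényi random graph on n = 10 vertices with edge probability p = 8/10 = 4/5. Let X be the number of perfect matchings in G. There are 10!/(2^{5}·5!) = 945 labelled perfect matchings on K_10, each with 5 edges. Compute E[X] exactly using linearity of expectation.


K_10 has 10!/(2^{5}·5!) = 945 labelled perfect matchings.
For each such perfect matching H, let X_H = 1 if all 5 edges of H are present in G. Then P[X_H = 1] = p^{5} = (4/5)^{5} = 1024/3125.
By linearity of expectation: E[X] = Σ_H E[X_H] = 945 · p^{5} = 945 · 1024/3125 = 193536/625.
Numerically: E[X] ≈ 309.658.

E[X] = 945 · (4/5)^{5} = 193536/625 ≈ 309.658.


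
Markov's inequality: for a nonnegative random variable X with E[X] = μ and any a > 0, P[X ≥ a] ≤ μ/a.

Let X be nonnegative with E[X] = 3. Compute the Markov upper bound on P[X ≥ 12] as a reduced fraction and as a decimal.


μ = E[X] = 3, a = 12.
Markov: P[X ≥ 12] ≤ μ/a = (3)/12 = 1/4.
Numerically: ≈ 0.25000.
(Since a = 12 > μ = 3.00000, the bound 1/4 is < 1 and informative.)

P[X ≥ 12] ≤ 1/4 ≈ 0.25000.


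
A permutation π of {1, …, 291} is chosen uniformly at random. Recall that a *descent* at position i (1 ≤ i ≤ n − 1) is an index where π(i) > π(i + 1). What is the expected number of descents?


Write X = Σ X_I over i = 1, …, 290, with X_I the indicator of one descent.
There are 290 indicators.
For each fixed i, the pair (π(i), π(i+1)) is a uniformly random ordered pair of distinct values from {1, …, 291}; by symmetry P[π(i) > π(i+1)] = 1/2.
By linearity: E[X] = 290 · (1/2) = (291 − 1) · (1/2) = 145 ≈ 145.0000.

E[X] = 145 = 145.0000.


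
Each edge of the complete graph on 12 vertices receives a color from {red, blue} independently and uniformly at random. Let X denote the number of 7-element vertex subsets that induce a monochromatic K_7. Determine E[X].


Let X = Σ_S X_S over the C(12, 7) = 792 subsets S of size 7, where X_S = 1 if the K_7 on S is monochromatic.
For a fixed S, the K_7 on S has C(7, 2) = 21 edges. P[all 21 edges red] = (1/2)^21, and likewise for blue, so P[monochromatic] = 2·(1/2)^21 = 2^{1 − 21} = 1/1048576.
By linearity: E[X] = C(12, 7) · 2^{1 − 21} = 792 · 1/1048576 = 99/131072.
Numerically: E[X] ≈ 0.0008.

E[X] = C(12,7)·2^(1−C(7,2)) = 99/131072 ≈ 0.0008.


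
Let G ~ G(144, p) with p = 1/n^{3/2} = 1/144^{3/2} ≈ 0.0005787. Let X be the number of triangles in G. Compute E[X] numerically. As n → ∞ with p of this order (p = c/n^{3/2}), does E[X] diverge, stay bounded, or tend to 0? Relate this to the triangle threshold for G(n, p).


Number of potential triangles: C(144, 3) = 487344.
Each occurs with probability p³ ≈ (0.0005787)³ ≈ 1.938067e-10.
By linearity: E[X] = C(144, 3)·p³ ≈ 487344 · 1.938067e-10 ≈ 0.0001.
Since α = 3/2 > 1, p = c/n^{3/2} = o(1/n) is below the triangle threshold p ~ 1/n. Asymptotically E[X] ~ (c³/6)·n^{3(1−α)} = (1³/6)·n^{-1.5} → 0, so by Markov's inequality G has no triangles w.h.p.

E[X] ≈ 0.0001; in regime p = Θ(1/n^{3/2}) E[X] tends to 0 (below the triangle threshold p ~ 1/n).


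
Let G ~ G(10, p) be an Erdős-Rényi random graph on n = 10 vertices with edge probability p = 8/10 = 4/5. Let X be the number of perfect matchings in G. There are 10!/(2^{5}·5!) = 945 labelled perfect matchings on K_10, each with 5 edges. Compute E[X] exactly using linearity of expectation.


K_10 has 10!/(2^{5}·5!) = 945 labelled perfect matchings.
For each such perfect matching H, let X_H = 1 if all 5 edges of H are present in G. Then P[X_H = 1] = p^{5} = (4/5)^{5} = 1024/3125.
By linearity of expectation: E[X] = Σ_H E[X_H] = 945 · p^{5} = 945 · 1024/3125 = 193536/625.
Numerically: E[X] ≈ 309.66.

E[X] = 945 · (4/5)^{5} = 193536/625 ≈ 309.66.


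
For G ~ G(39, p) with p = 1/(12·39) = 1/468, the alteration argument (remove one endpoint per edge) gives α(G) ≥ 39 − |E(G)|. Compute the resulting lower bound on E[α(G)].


E[|E(G)|] = C(39, 2)·p = 741 · (1/468) = 19/12.
E[α(G)] ≥ n − E[|E(G)|] = 39 − 19/12 = 449/12.
Numerically: ≈ 37.416667.
(This is only a lower bound; the true E[α(G)] may be larger.)

E[α(G)] ≥ 449/12 ≈ 37.416667.


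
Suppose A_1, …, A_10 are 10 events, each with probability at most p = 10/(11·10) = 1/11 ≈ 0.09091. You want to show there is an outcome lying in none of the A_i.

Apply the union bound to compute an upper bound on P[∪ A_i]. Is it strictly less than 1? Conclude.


Union bound: P[∪_{i=1}^{10} A_i] ≤ Σ_i P[A_i] ≤ 10·p = 10·(1/11) = 10/11.
Numerically: 10/11 ≈ 0.90909.
Is 10/11 < 1? YES.
Since P[∪ A_i] ≤ 10/11 < 1, the complement has P[∩ A_i^c] ≥ 1 − 10/11 = 1/11 > 0, so some outcome avoids every A_i.

10·p = 10/11 ≈ 0.90909; existence CERTIFIED by the union bound.


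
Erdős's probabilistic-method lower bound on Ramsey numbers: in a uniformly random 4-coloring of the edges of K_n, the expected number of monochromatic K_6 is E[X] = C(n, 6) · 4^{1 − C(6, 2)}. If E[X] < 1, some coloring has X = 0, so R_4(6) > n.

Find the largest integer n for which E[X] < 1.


We need C(n, 6) · 4^{1 − 15} < 1, i.e. C(n, 6) < 4^{15 − 1} = 268435456.
Check values of n near the boundary:
  n = 75: C(75, 6) = 201359550; 201359550 < 268435456? YES
  n = 76: C(76, 6) = 218618940; 218618940 < 268435456? YES
  n = 77: C(77, 6) = 237093780; 237093780 < 268435456? YES
  n = 78: C(78, 6) = 256851595; 256851595 < 268435456? YES
  n = 79: C(79, 6) = 277962685; 277962685 < 268435456? NO
The largest n with C(n, 6) < 268435456 is n = 78 (where E[X] = 256851595/268435456 ≈ 0.9568). Hence R_4(6) > 78, i.e. R_4(6) ≥ 79.

Largest n = 78; hence R_4(6) > 78.


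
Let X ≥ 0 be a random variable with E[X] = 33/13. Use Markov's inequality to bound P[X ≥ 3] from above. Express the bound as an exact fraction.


μ = E[X] = 33/13, a = 3.
Markov: P[X ≥ 3] ≤ μ/a = (33/13)/3 = 11/13.
Numerically: ≈ 0.846154.
(Since a = 3 > μ = 2.538462, the bound 11/13 is < 1 and informative.)

P[X ≥ 3] ≤ 11/13 ≈ 0.846154.


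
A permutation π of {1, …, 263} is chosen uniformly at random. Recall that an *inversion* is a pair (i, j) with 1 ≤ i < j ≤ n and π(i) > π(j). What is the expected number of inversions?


Write X = Σ X_I over the C(263, 2) = 34453 pairs i < j, with X_I the indicator of one inversion.
There are 34453 indicators.
For each fixed pair i < j, the values π(i) and π(j) are two distinct elements of {1, …, 263} in uniformly random order; by symmetry P[π(i) > π(j)] = 1/2.
By linearity: E[X] = 34453 · (1/2) = C(263, 2) · (1/2) = 34453/2 = 34453/2 ≈ 17226.50000.

E[X] = 34453/2 = 17226.50000.


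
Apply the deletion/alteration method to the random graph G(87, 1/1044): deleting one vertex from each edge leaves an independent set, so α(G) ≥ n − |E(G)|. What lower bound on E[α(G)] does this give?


E[|E(G)|] = C(87, 2)·p = 3741 · (1/1044) = 43/12.
E[α(G)] ≥ n − E[|E(G)|] = 87 − 43/12 = 1001/12.
Numerically: ≈ 83.417.
(This is only a lower bound; the true E[α(G)] may be larger.)

E[α(G)] ≥ 1001/12 ≈ 83.417.


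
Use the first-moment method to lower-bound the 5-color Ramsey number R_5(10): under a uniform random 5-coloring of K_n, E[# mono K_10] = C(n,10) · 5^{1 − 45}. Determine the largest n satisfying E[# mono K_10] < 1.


We need C(n, 10) · 5^{1 − 45} < 1, i.e. C(n, 10) < 5^{45 − 1} = 5684341886080801486968994140625.
Check values of n near the boundary:
  n = 5387: C(5387, 10) = 5624406917627224603154306376491; 5624406917627224603154306376491 < 5684341886080801486968994140625? YES
  n = 5388: C(5388, 10) = 5634865093375880654852250419586; 5634865093375880654852250419586 < 5684341886080801486968994140625? YES
  n = 5389: C(5389, 10) = 5645340767466558997768874792926; 5645340767466558997768874792926 < 5684341886080801486968994140625? YES
  n = 5390: C(5390, 10) = 5655833965919099070255434039753; 5655833965919099070255434039753 < 5684341886080801486968994140625? YES
  n = 5391: C(5391, 10) = 5666344714787188828795213697883; 5666344714787188828795213697883 < 5684341886080801486968994140625? YES
  n = 5392: C(5392, 10) = 5676873040158402483252283957448; 5676873040158402483252283957448 < 5684341886080801486968994140625? YES
  n = 5393: C(5393, 10) = 5687418968154238267170642278008; 5687418968154238267170642278008 < 5684341886080801486968994140625? NO
The largest n with C(n, 10) < 5684341886080801486968994140625 is n = 5392 (where E[X] = 5676873040158402483252283957448/5684341886080801486968994140625 ≈ 0.9987). Hence R_5(10) > 5392, i.e. R_5(10) ≥ 5393.

Largest n = 5392; hence R_5(10) > 5392.


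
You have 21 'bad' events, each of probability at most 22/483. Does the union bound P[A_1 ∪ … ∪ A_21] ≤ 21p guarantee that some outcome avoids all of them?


Union bound: P[∪_{i=1}^{21} A_i] ≤ Σ_i P[A_i] ≤ 21·p = 21·(22/483) = 22/23.
Numerically: 22/23 ≈ 0.957.
Is 22/23 < 1? YES.
Since P[∪ A_i] ≤ 22/23 < 1, the complement has P[∩ A_i^c] ≥ 1 − 22/23 = 1/23 > 0, so some outcome avoids every A_i.

21·p = 22/23 ≈ 0.957; existence CERTIFIED by the union bound.


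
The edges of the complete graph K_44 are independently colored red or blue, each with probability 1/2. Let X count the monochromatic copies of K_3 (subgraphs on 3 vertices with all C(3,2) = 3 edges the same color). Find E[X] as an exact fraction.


Let X = Σ_S X_S over the C(44, 3) = 13244 subsets S of size 3, where X_S = 1 if the K_3 on S is monochromatic.
For a fixed S, the K_3 on S has C(3, 2) = 3 edges. P[all 3 edges red] = (1/2)^3, and likewise for blue, so P[monochromatic] = 2·(1/2)^3 = 2^{1 − 3} = 1/4.
By linearity: E[X] = C(44, 3) · 2^{1 − 3} = 13244 · 1/4 = 3311.
Numerically: E[X] ≈ 3311.00000.

E[X] = C(44,3)·2^(1−C(3,2)) = 3311 ≈ 3311.00000.


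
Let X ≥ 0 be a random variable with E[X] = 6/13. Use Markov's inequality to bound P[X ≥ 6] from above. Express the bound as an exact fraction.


μ = E[X] = 6/13, a = 6.
Markov: P[X ≥ 6] ≤ μ/a = (6/13)/6 = 1/13.
Numerically: ≈ 0.07692.
(Since a = 6 > μ = 0.46154, the bound 1/13 is < 1 and informative.)

P[X ≥ 6] ≤ 1/13 ≈ 0.07692.


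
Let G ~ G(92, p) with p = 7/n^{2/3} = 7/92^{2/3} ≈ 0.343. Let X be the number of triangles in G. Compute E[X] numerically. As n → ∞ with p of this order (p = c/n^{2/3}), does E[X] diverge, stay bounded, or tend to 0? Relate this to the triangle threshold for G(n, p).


Number of potential triangles: C(92, 3) = 125580.
Each occurs with probability p³ ≈ (0.343)³ ≈ 4.05246e-02.
By linearity: E[X] = C(92, 3)·p³ ≈ 125580 · 4.05246e-02 ≈ 5089.076.
Since α = 2/3 < 1, p = c/n^{2/3} ≫ 1/n is above the triangle threshold p ~ 1/n. Asymptotically E[X] ~ (c³/6)·n^{3(1−α)} = (7³/6)·n^{1} → ∞; triangles are abundant w.h.p.

E[X] ≈ 5089.076; in regime p = Θ(1/n^{2/3}) E[X] diverges (above the triangle threshold p ~ 1/n).


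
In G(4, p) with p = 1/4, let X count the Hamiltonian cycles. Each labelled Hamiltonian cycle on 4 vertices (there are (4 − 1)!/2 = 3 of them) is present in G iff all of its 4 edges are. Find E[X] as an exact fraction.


K_4 has (4 − 1)!/2 = 3 labelled Hamiltonian cycles.
For each such Hamiltonian cycle H, let X_H = 1 if all 4 edges of H are present in G. Then P[X_H = 1] = p^{4} = (1/4)^{4} = 1/256.
Summing the indicators: E[X] = Σ_H E[X_H] = 3 · p^{4} = 3 · 1/256 = 3/256.
Numerically: E[X] ≈ 0.0117188.

E[X] = 3 · (1/4)^{4} = 3/256 ≈ 0.0117188.


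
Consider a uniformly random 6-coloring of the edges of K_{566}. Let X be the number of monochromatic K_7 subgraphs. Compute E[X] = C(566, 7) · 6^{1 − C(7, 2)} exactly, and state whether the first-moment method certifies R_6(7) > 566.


E[X] = C(566, 7) · 6^{1 − 21} = 3557206237959440 · 6^{−20} = 3557206237959440/3656158440062976.
As a reduced fraction: E[X] = 222325389872465/228509902503936 ≈ 0.9729355.
Is E[X] < 1? YES.
Since E[X] < 1, there exists a 6-coloring of K_{566} with no monochromatic K_7; hence R_6(7) > 566.

E[X] = 222325389872465/228509902503936 ≈ 0.9729355; E[X] < 1, so R_6(7) > 566.


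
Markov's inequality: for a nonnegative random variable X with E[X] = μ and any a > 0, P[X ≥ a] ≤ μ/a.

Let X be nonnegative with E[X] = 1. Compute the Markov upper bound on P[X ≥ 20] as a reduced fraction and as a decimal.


μ = E[X] = 1, a = 20.
Markov: P[X ≥ 20] ≤ μ/a = (1)/20 = 1/20.
Numerically: ≈ 0.050.
(Since a = 20 > μ = 1.000, the bound 1/20 is < 1 and informative.)

P[X ≥ 20] ≤ 1/20 ≈ 0.050.


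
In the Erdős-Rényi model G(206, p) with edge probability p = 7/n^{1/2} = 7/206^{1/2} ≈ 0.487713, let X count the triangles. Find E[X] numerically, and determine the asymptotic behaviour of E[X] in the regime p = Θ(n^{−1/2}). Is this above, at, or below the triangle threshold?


Number of potential triangles: C(206, 3) = 1435820.
Each occurs with probability p³ ≈ (0.487713)³ ≈ 1.16009429e-01.
By linearity: E[X] = C(206, 3)·p³ ≈ 1435820 · 1.16009429e-01 ≈ 166568.658460.
Since α = 1/2 < 1, p = c/n^{1/2} ≫ 1/n is above the triangle threshold p ~ 1/n. Asymptotically E[X] ~ (c³/6)·n^{3(1−α)} = (7³/6)·n^{1.5} → ∞; triangles are abundant w.h.p.

E[X] ≈ 166568.658460; in regime p = Θ(1/n^{1/2}) E[X] diverges (above the triangle threshold p ~ 1/n).


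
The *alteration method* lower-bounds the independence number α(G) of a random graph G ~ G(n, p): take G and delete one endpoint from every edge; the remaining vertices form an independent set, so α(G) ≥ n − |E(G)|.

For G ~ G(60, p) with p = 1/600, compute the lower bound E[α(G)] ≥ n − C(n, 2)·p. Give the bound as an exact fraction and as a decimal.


E[|E(G)|] = C(60, 2)·p = 1770 · (1/600) = 59/20.
E[α(G)] ≥ n − E[|E(G)|] = 60 − 59/20 = 1141/20.
Numerically: ≈ 57.0500.
(This is only a lower bound; the true E[α(G)] may be larger.)

E[α(G)] ≥ 1141/20 ≈ 57.0500.


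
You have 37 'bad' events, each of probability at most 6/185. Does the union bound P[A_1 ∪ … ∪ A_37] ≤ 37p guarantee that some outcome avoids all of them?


Union bound: P[∪_{i=1}^{37} A_i] ≤ Σ_i P[A_i] ≤ 37·p = 37·(6/185) = 6/5.
Numerically: 6/5 ≈ 1.20000.
Is 6/5 < 1? NO.
Since the bound 6/5 is ≥ 1, the union bound is uninformative here; it does NOT by itself certify existence.

37·p = 6/5 ≈ 1.20000; existence NOT certified by the union bound.


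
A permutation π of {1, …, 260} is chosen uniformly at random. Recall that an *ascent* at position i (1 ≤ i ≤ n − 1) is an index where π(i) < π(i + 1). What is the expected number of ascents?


Write X = Σ X_I over i = 1, …, 259, with X_I the indicator of one ascent.
There are 259 indicators.
For each fixed i, the pair (π(i), π(i+1)) is a uniformly random ordered pair of distinct values from {1, …, 260}; by symmetry P[π(i) < π(i+1)] = 1/2.
By linearity: E[X] = 259 · (1/2) = (260 − 1) · (1/2) = 259/2 ≈ 129.50000.

E[X] = 259/2 = 129.50000.


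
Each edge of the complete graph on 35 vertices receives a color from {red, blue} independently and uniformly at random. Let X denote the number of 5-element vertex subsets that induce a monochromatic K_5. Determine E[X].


Let X = Σ_S X_S over the C(35, 5) = 324632 subsets S of size 5, where X_S = 1 if the K_5 on S is monochromatic.
For a fixed S, the K_5 on S has C(5, 2) = 10 edges. P[all 10 edges red] = (1/2)^10, and likewise for blue, so P[monochromatic] = 2·(1/2)^10 = 2^{1 − 10} = 1/512.
Summing: E[X] = C(35, 5) · 2^{1 − 10} = 324632 · 1/512 = 40579/64.
Numerically: E[X] ≈ 634.047.

E[X] = C(35,5)·2^(1−C(5,2)) = 40579/64 ≈ 634.047.


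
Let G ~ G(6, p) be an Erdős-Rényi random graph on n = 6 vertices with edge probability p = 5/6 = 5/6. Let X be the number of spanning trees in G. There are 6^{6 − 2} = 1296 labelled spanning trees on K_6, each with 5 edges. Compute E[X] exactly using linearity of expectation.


K_6 has 6^{6 − 2} = 1296 labelled spanning trees.
For each such spanning tree H, let X_H = 1 if all 5 edges of H are present in G. Then P[X_H = 1] = p^{5} = (5/6)^{5} = 3125/7776.
Summing the indicators: E[X] = Σ_H E[X_H] = 1296 · p^{5} = 1296 · 3125/7776 = 3125/6.
Numerically: E[X] ≈ 520.833.

E[X] = 1296 · (5/6)^{5} = 3125/6 ≈ 520.833.


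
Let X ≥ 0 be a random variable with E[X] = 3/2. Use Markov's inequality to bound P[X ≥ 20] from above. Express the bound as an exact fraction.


μ = E[X] = 3/2, a = 20.
Markov: P[X ≥ 20] ≤ μ/a = (3/2)/20 = 3/40.
Numerically: ≈ 0.075000.
(Since a = 20 > μ = 1.500000, the bound 3/40 is < 1 and informative.)

P[X ≥ 20] ≤ 3/40 ≈ 0.075000.


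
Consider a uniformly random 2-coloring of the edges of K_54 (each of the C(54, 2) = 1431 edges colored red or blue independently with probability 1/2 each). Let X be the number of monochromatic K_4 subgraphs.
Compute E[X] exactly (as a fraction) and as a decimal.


Let X = Σ_S X_S over the C(54, 4) = 316251 subsets S of size 4, where X_S = 1 if the K_4 on S is monochromatic.
For a fixed S, the K_4 on S has C(4, 2) = 6 edges. P[all 6 edges red] = (1/2)^6, and likewise for blue, so P[monochromatic] = 2·(1/2)^6 = 2^{1 − 6} = 1/32.
By linearity: E[X] = C(54, 4) · 2^{1 − 6} = 316251 · 1/32 = 316251/32.
Numerically: E[X] ≈ 9882.844.

E[X] = C(54,4)·2^(1−C(4,2)) = 316251/32 ≈ 9882.844.


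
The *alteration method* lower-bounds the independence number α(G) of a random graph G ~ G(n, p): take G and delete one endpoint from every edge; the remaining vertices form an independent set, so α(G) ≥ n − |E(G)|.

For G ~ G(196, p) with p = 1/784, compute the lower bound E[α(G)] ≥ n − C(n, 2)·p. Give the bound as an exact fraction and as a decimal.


E[|E(G)|] = C(196, 2)·p = 19110 · (1/784) = 195/8.
E[α(G)] ≥ n − E[|E(G)|] = 196 − 195/8 = 1373/8.
Numerically: ≈ 171.6250.
(This is only a lower bound; the true E[α(G)] may be larger.)

E[α(G)] ≥ 1373/8 ≈ 171.6250.


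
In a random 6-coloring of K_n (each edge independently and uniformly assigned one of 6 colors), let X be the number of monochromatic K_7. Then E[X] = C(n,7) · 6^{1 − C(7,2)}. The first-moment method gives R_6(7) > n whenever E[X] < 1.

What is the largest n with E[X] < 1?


We need C(n, 7) · 6^{1 − 21} < 1, i.e. C(n, 7) < 6^{21 − 1} = 3656158440062976.
Check values of n near the boundary:
  n = 567: C(567, 7) = 3601671315933933; 3601671315933933 < 3656158440062976? YES
  n = 568: C(568, 7) = 3646611956239704; 3646611956239704 < 3656158440062976? YES
  n = 569: C(569, 7) = 3692032389858348; 3692032389858348 < 3656158440062976? NO
The largest n with C(n, 7) < 3656158440062976 is n = 568 (where E[X] = 16882462760369/16926659444736 ≈ 0.99739). Hence R_6(7) > 568, i.e. R_6(7) ≥ 569.

Largest n = 568; hence R_6(7) > 568.


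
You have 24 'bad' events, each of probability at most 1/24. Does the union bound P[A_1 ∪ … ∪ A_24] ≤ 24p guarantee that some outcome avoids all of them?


Union bound: P[∪_{i=1}^{24} A_i] ≤ Σ_i P[A_i] ≤ 24·p = 24·(1/24) = 1.
Numerically: 1 ≈ 1.0000.
Is 1 < 1? NO.
Since the bound 1 is ≥ 1, the union bound is uninformative here; it does NOT by itself certify existence.

24·p = 1 ≈ 1.0000; existence NOT certified by the union bound.


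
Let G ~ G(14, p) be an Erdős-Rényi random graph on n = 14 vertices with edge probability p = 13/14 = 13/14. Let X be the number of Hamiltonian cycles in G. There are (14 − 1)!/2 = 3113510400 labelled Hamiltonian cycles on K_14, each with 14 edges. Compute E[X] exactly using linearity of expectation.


K_14 has (14 − 1)!/2 = 3113510400 labelled Hamiltonian cycles.
For each such Hamiltonian cycle H, let X_H = 1 if all 14 edges of H are present in G. Then P[X_H = 1] = p^{14} = (13/14)^{14} = 3937376385699289/11112006825558016.
By linearity of expectation: E[X] = Σ_H E[X_H] = 3113510400 · p^{14} = 3113510400 · 3937376385699289/11112006825558016 = 3420497300666614836525/3100448333024.
Numerically: E[X] ≈ 1.103e+09.

E[X] = 3113510400 · (13/14)^{14} = 3420497300666614836525/3100448333024 ≈ 1.103e+09.


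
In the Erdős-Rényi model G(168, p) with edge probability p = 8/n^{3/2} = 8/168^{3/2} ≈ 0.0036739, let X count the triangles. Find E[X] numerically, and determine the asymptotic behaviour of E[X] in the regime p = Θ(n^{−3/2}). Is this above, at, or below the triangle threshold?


Number of potential triangles: C(168, 3) = 776216.
Each occurs with probability p³ ≈ (0.0036739)³ ≈ 4.9588183e-08.
By linearity: E[X] = C(168, 3)·p³ ≈ 776216 · 4.9588183e-08 ≈ 0.03849.
Since α = 3/2 > 1, p = c/n^{3/2} = o(1/n) is below the triangle threshold p ~ 1/n. Asymptotically E[X] ~ (c³/6)·n^{3(1−α)} = (8³/6)·n^{-1.5} → 0, so by Markov's inequality G has no triangles w.h.p.

E[X] ≈ 0.03849; in regime p = Θ(1/n^{3/2}) E[X] tends to 0 (below the triangle threshold p ~ 1/n).


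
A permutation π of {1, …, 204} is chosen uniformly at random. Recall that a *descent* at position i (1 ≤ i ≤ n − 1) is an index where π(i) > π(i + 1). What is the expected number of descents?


Write X = Σ X_I over i = 1, …, 203, with X_I the indicator of one descent.
There are 203 indicators.
For each fixed i, the pair (π(i), π(i+1)) is a uniformly random ordered pair of distinct values from {1, …, 204}; by symmetry P[π(i) > π(i+1)] = 1/2.
By linearity: E[X] = 203 · (1/2) = (204 − 1) · (1/2) = 203/2 ≈ 101.50000.

E[X] = 203/2 = 101.50000.


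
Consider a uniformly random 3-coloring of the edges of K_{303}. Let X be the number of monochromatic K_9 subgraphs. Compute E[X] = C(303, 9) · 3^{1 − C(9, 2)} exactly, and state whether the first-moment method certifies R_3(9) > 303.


E[X] = C(303, 9) · 3^{1 − 36} = 52617706925494425 · 3^{−35} = 52617706925494425/50031545098999707.
As a reduced fraction: E[X] = 17539235641831475/16677181699666569 ≈ 1.051691.
Is E[X] < 1? NO.
Since E[X] ≥ 1, the first-moment bound is inconclusive at n = 303; it does NOT by itself certify R_3(9) > 303.

E[X] = 17539235641831475/16677181699666569 ≈ 1.051691; E[X] ≥ 1; first-moment method inconclusive here.


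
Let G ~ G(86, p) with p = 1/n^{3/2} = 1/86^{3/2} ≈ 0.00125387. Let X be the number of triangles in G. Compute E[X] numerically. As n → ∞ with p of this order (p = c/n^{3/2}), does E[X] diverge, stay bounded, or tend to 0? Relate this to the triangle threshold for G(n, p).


Number of potential triangles: C(86, 3) = 102340.
Each occurs with probability p³ ≈ (0.00125387)³ ≈ 1.97131928e-09.
By linearity: E[X] = C(86, 3)·p³ ≈ 102340 · 1.97131928e-09 ≈ 0.000202.
Since α = 3/2 > 1, p = c/n^{3/2} = o(1/n) is below the triangle threshold p ~ 1/n. Asymptotically E[X] ~ (c³/6)·n^{3(1−α)} = (1³/6)·n^{-1.5} → 0, so by Markov's inequality G has no triangles w.h.p.

E[X] ≈ 0.000202; in regime p = Θ(1/n^{3/2}) E[X] tends to 0 (below the triangle threshold p ~ 1/n).


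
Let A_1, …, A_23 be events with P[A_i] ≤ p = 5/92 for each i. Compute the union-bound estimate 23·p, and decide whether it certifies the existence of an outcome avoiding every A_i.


Union bound: P[∪_{i=1}^{23} A_i] ≤ Σ_i P[A_i] ≤ 23·p = 23·(5/92) = 5/4.
Numerically: 5/4 ≈ 1.2500000.
Is 5/4 < 1? NO.
Since the bound 5/4 is ≥ 1, the union bound is uninformative here; it does NOT by itself certify existence.

23·p = 5/4 ≈ 1.2500000; existence NOT certified by the union bound.


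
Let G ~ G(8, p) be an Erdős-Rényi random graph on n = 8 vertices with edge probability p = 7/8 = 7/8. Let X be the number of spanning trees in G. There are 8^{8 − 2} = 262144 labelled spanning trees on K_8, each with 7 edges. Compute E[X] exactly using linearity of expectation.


K_8 has 8^{8 − 2} = 262144 labelled spanning trees.
For each such spanning tree H, let X_H = 1 if all 7 edges of H are present in G. Then P[X_H = 1] = p^{7} = (7/8)^{7} = 823543/2097152.
Summing the indicators: E[X] = Σ_H E[X_H] = 262144 · p^{7} = 262144 · 823543/2097152 = 823543/8.
Numerically: E[X] ≈ 1.0294e+05.

E[X] = 262144 · (7/8)^{7} = 823543/8 ≈ 1.0294e+05.


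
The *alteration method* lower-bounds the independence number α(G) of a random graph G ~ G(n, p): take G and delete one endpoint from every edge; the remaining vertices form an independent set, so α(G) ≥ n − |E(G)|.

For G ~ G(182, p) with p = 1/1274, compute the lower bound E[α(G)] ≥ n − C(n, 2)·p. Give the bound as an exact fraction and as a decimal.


E[|E(G)|] = C(182, 2)·p = 16471 · (1/1274) = 181/14.
E[α(G)] ≥ n − E[|E(G)|] = 182 − 181/14 = 2367/14.
Numerically: ≈ 169.07143.
(This is only a lower bound; the true E[α(G)] may be larger.)

E[α(G)] ≥ 2367/14 ≈ 169.07143.


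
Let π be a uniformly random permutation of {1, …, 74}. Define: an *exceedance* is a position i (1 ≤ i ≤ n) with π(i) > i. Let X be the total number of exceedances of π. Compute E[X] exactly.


Write X = Σ_{i=1}^{74} X_i, where X_i = 1_{π(i) > i}.
For each fixed i, π(i) is uniform over {1, …, 74} (marginal of a uniform permutation), so P[π(i) > i] = (n − i)/n. Summing: Σ_{i=1}^{74} (n − i)/n = (0 + 1 + … + 73)/74 = 74(74 − 1)/(2·74) = (74 − 1)/2.
Hence E[X] = Σ_{i=1}^{74} (74 − i)/74 = 73/2 ≈ 36.500000.

E[X] = 73/2 = 36.500000.


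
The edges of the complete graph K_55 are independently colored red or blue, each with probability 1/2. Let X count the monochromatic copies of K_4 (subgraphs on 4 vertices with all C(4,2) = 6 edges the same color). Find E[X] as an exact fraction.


Let X = Σ_S X_S over the C(55, 4) = 341055 subsets S of size 4, where X_S = 1 if the K_4 on S is monochromatic.
For a fixed S, the K_4 on S has C(4, 2) = 6 edges. P[all 6 edges red] = (1/2)^6, and likewise for blue, so P[monochromatic] = 2·(1/2)^6 = 2^{1 − 6} = 1/32.
By linearity of expectation: E[X] = C(55, 4) · 2^{1 − 6} = 341055 · 1/32 = 341055/32.
Numerically: E[X] ≈ 10657.96875.

E[X] = C(55,4)·2^(1−C(4,2)) = 341055/32 ≈ 10657.96875.


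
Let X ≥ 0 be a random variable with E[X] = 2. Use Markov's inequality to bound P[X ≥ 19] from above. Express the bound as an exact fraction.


μ = E[X] = 2, a = 19.
Markov: P[X ≥ 19] ≤ μ/a = (2)/19 = 2/19.
Numerically: ≈ 0.105.
(Since a = 19 > μ = 2.000, the bound 2/19 is < 1 and informative.)

P[X ≥ 19] ≤ 2/19 ≈ 0.105.


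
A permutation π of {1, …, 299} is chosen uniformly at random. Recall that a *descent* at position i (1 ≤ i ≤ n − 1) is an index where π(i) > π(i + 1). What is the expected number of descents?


Write X = Σ X_I over i = 1, …, 298, with X_I the indicator of one descent.
There are 298 indicators.
For each fixed i, the pair (π(i), π(i+1)) is a uniformly random ordered pair of distinct values from {1, …, 299}; by symmetry P[π(i) > π(i+1)] = 1/2.
By linearity: E[X] = 298 · (1/2) = (299 − 1) · (1/2) = 149 ≈ 149.000.

E[X] = 149 = 149.000.
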